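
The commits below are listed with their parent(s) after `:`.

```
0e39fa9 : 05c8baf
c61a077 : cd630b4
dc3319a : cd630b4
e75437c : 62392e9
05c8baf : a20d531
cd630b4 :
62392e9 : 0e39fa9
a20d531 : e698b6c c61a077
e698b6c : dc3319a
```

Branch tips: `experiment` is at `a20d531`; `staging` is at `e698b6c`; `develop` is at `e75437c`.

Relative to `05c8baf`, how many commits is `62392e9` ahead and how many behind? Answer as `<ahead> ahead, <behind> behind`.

2 ahead, 0 behind

Reachable from 62392e9: {05c8baf, 0e39fa9, 62392e9, a20d531, c61a077, cd630b4, dc3319a, e698b6c}.
Reachable from 05c8baf: {05c8baf, a20d531, c61a077, cd630b4, dc3319a, e698b6c}.
Only in 62392e9's history (ahead): {0e39fa9, 62392e9} — 2.
Only in 05c8baf's history (behind): {} — 0.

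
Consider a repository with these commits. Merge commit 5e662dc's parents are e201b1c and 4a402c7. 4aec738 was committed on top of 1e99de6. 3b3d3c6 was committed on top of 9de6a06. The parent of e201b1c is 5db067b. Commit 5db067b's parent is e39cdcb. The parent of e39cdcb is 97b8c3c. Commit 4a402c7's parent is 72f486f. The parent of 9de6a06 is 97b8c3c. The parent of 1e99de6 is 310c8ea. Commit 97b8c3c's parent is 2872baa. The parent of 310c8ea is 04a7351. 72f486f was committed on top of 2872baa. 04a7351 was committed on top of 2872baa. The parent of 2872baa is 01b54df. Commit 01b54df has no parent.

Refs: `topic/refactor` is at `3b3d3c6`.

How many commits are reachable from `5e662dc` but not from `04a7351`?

7

Reachable from 5e662dc: {01b54df, 2872baa, 4a402c7, 5db067b, 5e662dc, 72f486f, 97b8c3c, e201b1c, e39cdcb}.
Reachable from 04a7351: {01b54df, 04a7351, 2872baa}.
In 5e662dc's history but not 04a7351's: {4a402c7, 5db067b, 5e662dc, 72f486f, 97b8c3c, e201b1c, e39cdcb} — 7 commits.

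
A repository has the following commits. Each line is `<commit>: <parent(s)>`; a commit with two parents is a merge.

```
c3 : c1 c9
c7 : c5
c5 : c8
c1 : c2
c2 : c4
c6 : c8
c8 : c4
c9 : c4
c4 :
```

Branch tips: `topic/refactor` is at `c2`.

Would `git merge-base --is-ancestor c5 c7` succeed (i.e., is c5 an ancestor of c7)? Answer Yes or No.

Ancestors of c7 (commits reachable by following parents): {c4, c5, c7, c8}.
c5 is in that set, so it is an ancestor of c7.

Yes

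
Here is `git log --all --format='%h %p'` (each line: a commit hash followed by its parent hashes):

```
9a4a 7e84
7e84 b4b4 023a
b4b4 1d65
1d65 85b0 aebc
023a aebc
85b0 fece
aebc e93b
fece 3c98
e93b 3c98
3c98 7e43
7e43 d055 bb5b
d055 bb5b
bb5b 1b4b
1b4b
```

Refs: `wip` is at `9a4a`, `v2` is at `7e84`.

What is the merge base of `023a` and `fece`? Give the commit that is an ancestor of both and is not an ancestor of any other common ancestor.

Ancestors of 023a: {023a, 1b4b, 3c98, 7e43, aebc, bb5b, d055, e93b}.
Ancestors of fece: {1b4b, 3c98, 7e43, bb5b, d055, fece}.
Common ancestors: {1b4b, 3c98, 7e43, bb5b, d055}.
Among these, 3c98 is not an ancestor of any other common ancestor — it is the merge base.

3c98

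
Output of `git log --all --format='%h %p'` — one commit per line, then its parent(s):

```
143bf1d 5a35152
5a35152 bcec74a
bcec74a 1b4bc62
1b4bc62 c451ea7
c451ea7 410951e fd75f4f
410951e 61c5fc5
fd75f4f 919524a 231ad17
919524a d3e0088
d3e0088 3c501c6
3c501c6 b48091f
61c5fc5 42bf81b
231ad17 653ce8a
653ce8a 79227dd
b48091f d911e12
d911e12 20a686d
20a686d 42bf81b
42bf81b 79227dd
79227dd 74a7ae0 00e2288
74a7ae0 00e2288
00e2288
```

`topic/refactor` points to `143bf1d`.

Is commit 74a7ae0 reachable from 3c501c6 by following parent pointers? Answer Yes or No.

Yes

Ancestors of 3c501c6 (commits reachable by following parents): {00e2288, 20a686d, 3c501c6, 42bf81b, 74a7ae0, 79227dd, b48091f, d911e12}.
74a7ae0 is in that set, so it is an ancestor of 3c501c6.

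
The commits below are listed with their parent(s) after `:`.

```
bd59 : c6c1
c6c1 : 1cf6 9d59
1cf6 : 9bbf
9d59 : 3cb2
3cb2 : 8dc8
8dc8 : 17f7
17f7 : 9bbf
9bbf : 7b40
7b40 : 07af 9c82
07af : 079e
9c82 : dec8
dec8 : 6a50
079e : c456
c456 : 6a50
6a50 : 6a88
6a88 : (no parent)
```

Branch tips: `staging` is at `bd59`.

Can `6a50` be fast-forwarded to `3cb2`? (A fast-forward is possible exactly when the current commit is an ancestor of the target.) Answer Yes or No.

Yes

A fast-forward from 6a50 to 3cb2 is possible iff 6a50 is an ancestor of 3cb2.
Ancestors of 3cb2: {079e, 07af, 17f7, 3cb2, 6a50, 6a88, 7b40, 8dc8, 9bbf, 9c82, c456, dec8}.
6a50 is among them, so fast-forward is possible.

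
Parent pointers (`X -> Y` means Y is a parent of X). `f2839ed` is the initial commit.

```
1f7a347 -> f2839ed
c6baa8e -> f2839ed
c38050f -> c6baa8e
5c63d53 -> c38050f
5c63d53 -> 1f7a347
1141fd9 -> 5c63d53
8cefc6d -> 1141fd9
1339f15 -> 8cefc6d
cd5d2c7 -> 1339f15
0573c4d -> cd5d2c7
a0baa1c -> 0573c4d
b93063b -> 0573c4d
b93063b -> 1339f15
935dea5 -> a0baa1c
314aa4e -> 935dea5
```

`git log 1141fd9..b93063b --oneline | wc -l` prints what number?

5

Reachable from b93063b: {0573c4d, 1141fd9, 1339f15, 1f7a347, 5c63d53, 8cefc6d, b93063b, c38050f, c6baa8e, cd5d2c7, f2839ed}.
Reachable from 1141fd9: {1141fd9, 1f7a347, 5c63d53, c38050f, c6baa8e, f2839ed}.
In b93063b's history but not 1141fd9's: {0573c4d, 1339f15, 8cefc6d, b93063b, cd5d2c7} — 5 commits.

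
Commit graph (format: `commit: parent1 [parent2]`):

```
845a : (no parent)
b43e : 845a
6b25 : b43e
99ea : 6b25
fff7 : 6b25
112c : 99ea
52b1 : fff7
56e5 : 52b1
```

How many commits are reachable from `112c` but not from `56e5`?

2

Reachable from 112c: {112c, 6b25, 845a, 99ea, b43e}.
Reachable from 56e5: {52b1, 56e5, 6b25, 845a, b43e, fff7}.
In 112c's history but not 56e5's: {112c, 99ea} — 2 commits.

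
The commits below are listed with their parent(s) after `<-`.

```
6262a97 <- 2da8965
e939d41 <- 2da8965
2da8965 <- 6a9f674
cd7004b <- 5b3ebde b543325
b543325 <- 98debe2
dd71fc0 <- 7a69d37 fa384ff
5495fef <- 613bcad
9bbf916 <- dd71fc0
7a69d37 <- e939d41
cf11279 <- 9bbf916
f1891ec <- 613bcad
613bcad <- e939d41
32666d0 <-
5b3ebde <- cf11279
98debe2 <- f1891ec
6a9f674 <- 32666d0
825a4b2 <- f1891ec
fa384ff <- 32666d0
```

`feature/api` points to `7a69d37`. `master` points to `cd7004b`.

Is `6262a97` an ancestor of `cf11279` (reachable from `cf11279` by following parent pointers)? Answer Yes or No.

Ancestors of cf11279: {2da8965, 32666d0, 6a9f674, 7a69d37, 9bbf916, cf11279, dd71fc0, e939d41, fa384ff}.
6262a97 is not in that set, so it is not an ancestor of cf11279.

No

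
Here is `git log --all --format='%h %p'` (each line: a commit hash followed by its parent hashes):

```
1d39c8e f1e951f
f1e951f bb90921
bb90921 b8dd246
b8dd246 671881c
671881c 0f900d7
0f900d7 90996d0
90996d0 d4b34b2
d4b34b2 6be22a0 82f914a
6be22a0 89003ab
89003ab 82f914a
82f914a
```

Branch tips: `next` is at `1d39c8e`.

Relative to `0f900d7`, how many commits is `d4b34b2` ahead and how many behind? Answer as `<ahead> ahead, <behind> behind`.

Reachable from d4b34b2: {6be22a0, 82f914a, 89003ab, d4b34b2}.
Reachable from 0f900d7: {0f900d7, 6be22a0, 82f914a, 89003ab, 90996d0, d4b34b2}.
Only in d4b34b2's history (ahead): {} — 0.
Only in 0f900d7's history (behind): {0f900d7, 90996d0} — 2.

0 ahead, 2 behind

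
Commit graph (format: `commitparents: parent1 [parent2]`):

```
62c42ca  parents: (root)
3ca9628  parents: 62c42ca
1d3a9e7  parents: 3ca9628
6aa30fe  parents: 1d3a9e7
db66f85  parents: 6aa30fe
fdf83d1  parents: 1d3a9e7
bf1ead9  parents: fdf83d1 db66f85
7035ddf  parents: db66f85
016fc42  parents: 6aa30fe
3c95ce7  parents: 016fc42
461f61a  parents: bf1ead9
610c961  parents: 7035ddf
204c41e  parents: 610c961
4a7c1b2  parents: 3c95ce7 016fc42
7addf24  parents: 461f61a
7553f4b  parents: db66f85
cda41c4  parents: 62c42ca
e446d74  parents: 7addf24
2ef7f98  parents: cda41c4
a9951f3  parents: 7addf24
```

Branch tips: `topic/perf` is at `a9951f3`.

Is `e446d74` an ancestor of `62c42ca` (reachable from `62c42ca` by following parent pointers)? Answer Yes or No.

No

Ancestors of 62c42ca: {62c42ca}.
e446d74 is not in that set, so it is not an ancestor of 62c42ca.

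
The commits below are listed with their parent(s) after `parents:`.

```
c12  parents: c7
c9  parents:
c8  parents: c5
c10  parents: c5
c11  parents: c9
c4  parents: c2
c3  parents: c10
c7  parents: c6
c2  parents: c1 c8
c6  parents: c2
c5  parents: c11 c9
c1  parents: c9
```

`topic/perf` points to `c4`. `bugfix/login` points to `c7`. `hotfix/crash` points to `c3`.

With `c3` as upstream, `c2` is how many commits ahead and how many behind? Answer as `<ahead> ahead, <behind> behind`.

3 ahead, 2 behind

Reachable from c2: {c1, c11, c2, c5, c8, c9}.
Reachable from c3: {c10, c11, c3, c5, c9}.
Only in c2's history (ahead): {c1, c2, c8} — 3.
Only in c3's history (behind): {c10, c3} — 2.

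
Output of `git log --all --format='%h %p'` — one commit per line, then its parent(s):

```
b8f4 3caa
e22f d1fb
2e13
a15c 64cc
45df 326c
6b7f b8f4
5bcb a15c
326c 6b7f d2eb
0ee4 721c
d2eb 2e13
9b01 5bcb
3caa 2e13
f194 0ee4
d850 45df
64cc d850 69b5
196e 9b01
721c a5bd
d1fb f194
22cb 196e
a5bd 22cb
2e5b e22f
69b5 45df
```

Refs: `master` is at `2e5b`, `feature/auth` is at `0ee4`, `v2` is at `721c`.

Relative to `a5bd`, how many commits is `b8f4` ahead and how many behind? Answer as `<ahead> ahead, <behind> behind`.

Reachable from b8f4: {2e13, 3caa, b8f4}.
Reachable from a5bd: {196e, 22cb, 2e13, 326c, 3caa, 45df, 5bcb, 64cc, 69b5, 6b7f, 9b01, a15c, a5bd, b8f4, d2eb, d850}.
Only in b8f4's history (ahead): {} — 0.
Only in a5bd's history (behind): {196e, 22cb, 326c, 45df, 5bcb, 64cc, 69b5, 6b7f, 9b01, a15c, a5bd, d2eb, d850} — 13.

0 ahead, 13 behind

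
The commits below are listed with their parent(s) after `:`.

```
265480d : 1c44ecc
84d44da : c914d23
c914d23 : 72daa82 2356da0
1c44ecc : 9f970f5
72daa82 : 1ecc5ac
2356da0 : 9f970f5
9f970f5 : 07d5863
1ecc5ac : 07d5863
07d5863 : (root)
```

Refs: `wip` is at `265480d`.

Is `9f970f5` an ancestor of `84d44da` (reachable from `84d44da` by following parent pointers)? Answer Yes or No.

Yes

Ancestors of 84d44da (commits reachable by following parents): {07d5863, 1ecc5ac, 2356da0, 72daa82, 84d44da, 9f970f5, c914d23}.
9f970f5 is in that set, so it is an ancestor of 84d44da.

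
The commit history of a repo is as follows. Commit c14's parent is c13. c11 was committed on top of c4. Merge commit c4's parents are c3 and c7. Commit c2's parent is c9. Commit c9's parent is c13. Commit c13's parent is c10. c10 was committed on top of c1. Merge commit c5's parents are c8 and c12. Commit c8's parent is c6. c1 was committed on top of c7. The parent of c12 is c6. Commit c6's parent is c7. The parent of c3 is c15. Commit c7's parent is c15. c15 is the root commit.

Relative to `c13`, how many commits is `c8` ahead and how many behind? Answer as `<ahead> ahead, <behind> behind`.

2 ahead, 3 behind

Reachable from c8: {c15, c6, c7, c8}.
Reachable from c13: {c1, c10, c13, c15, c7}.
Only in c8's history (ahead): {c6, c8} — 2.
Only in c13's history (behind): {c1, c10, c13} — 3.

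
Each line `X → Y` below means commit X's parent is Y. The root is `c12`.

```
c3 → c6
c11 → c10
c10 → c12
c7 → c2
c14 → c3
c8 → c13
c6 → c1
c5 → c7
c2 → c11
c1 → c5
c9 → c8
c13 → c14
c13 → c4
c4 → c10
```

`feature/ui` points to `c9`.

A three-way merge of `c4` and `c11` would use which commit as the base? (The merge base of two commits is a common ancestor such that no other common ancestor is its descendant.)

Ancestors of c4: {c10, c12, c4}.
Ancestors of c11: {c10, c11, c12}.
Common ancestors: {c10, c12}.
Among these, c10 is not an ancestor of any other common ancestor — it is the merge base.

c10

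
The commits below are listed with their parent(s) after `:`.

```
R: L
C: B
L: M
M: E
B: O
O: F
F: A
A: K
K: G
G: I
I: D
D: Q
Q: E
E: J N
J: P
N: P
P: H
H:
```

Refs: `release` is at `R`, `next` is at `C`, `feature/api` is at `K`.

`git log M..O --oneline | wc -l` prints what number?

8

Reachable from O: {A, D, E, F, G, H, I, J, K, N, O, P, Q}.
Reachable from M: {E, H, J, M, N, P}.
In O's history but not M's: {A, D, F, G, I, K, O, Q} — 8 commits.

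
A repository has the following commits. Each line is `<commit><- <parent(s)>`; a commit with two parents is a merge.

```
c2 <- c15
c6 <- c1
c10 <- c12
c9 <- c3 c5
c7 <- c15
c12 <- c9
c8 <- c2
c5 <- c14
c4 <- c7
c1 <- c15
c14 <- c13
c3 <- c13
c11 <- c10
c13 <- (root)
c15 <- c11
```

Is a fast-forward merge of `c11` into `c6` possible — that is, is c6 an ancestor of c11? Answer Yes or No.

No

A fast-forward from c6 to c11 is possible iff c6 is an ancestor of c11.
Ancestors of c11: {c10, c11, c12, c13, c14, c3, c5, c9}.
c6 is not among them, so fast-forward is not possible.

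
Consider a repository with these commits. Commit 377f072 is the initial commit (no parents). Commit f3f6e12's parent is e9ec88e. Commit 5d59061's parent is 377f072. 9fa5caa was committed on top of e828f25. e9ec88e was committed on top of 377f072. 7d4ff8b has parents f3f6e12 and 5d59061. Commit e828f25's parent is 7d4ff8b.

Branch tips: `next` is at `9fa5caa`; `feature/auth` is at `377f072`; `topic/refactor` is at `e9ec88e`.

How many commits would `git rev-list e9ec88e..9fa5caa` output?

Reachable from 9fa5caa: {377f072, 5d59061, 7d4ff8b, 9fa5caa, e828f25, e9ec88e, f3f6e12}.
Reachable from e9ec88e: {377f072, e9ec88e}.
In 9fa5caa's history but not e9ec88e's: {5d59061, 7d4ff8b, 9fa5caa, e828f25, f3f6e12} — 5 commits.

5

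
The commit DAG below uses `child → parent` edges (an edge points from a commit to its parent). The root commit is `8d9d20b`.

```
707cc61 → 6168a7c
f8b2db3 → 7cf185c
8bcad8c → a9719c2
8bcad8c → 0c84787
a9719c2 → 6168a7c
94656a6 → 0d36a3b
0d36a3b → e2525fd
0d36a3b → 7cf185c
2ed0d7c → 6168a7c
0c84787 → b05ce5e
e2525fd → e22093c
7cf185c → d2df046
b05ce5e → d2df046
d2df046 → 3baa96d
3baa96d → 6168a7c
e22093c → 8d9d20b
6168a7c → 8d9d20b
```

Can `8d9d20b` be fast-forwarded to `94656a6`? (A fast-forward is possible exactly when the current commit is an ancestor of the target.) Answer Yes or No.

A fast-forward from 8d9d20b to 94656a6 is possible iff 8d9d20b is an ancestor of 94656a6.
Ancestors of 94656a6: {0d36a3b, 3baa96d, 6168a7c, 7cf185c, 8d9d20b, 94656a6, d2df046, e22093c, e2525fd}.
8d9d20b is among them, so fast-forward is possible.

Yes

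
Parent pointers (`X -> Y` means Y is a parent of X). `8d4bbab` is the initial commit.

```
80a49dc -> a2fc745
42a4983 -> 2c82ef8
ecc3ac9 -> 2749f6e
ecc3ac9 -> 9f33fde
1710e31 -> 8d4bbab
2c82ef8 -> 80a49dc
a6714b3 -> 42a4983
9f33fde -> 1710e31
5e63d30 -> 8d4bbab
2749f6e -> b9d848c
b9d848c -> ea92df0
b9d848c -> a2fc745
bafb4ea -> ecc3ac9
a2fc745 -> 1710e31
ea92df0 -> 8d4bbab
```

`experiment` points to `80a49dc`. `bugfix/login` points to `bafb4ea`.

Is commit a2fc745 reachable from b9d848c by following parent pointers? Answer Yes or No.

Yes

Ancestors of b9d848c (commits reachable by following parents): {1710e31, 8d4bbab, a2fc745, b9d848c, ea92df0}.
a2fc745 is in that set, so it is an ancestor of b9d848c.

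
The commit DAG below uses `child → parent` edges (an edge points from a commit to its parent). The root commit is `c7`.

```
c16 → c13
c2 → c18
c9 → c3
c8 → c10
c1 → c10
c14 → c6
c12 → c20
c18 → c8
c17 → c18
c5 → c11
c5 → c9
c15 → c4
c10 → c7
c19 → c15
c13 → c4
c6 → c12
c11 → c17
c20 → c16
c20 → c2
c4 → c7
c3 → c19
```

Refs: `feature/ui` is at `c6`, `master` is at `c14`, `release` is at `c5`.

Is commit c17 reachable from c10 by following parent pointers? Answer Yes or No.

Ancestors of c10: {c10, c7}.
c17 is not in that set, so it is not an ancestor of c10.

No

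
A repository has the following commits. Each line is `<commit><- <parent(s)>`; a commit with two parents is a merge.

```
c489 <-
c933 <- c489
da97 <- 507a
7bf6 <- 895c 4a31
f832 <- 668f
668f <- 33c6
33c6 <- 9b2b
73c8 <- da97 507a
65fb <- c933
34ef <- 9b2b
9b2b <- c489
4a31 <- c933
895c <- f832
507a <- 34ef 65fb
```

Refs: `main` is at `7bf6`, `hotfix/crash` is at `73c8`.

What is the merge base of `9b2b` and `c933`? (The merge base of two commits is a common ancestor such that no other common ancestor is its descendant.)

Ancestors of 9b2b: {9b2b, c489}.
Ancestors of c933: {c489, c933}.
Common ancestors: {c489}.
The only common ancestor is c489, so it is the merge base.

c489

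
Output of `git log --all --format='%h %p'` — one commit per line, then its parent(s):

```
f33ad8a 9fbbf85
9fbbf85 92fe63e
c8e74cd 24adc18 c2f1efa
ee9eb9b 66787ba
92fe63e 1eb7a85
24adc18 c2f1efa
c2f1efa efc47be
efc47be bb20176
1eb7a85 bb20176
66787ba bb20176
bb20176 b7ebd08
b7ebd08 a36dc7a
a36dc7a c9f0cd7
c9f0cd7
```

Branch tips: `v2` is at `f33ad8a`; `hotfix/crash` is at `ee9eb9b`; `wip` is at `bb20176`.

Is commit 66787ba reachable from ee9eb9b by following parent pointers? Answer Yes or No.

Yes

Ancestors of ee9eb9b (commits reachable by following parents): {66787ba, a36dc7a, b7ebd08, bb20176, c9f0cd7, ee9eb9b}.
66787ba is in that set, so it is an ancestor of ee9eb9b.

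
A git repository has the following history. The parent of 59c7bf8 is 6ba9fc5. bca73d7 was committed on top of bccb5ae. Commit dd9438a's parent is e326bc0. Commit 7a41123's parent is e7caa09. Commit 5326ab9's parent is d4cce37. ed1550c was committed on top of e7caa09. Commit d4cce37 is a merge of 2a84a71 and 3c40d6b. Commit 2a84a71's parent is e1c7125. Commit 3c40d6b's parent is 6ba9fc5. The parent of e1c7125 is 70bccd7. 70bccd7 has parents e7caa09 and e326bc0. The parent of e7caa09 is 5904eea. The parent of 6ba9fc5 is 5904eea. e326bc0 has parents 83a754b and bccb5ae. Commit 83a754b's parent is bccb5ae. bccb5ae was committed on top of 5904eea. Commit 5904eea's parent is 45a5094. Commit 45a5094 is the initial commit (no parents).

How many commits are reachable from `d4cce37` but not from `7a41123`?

Reachable from d4cce37: {2a84a71, 3c40d6b, 45a5094, 5904eea, 6ba9fc5, 70bccd7, 83a754b, bccb5ae, d4cce37, e1c7125, e326bc0, e7caa09}.
Reachable from 7a41123: {45a5094, 5904eea, 7a41123, e7caa09}.
In d4cce37's history but not 7a41123's: {2a84a71, 3c40d6b, 6ba9fc5, 70bccd7, 83a754b, bccb5ae, d4cce37, e1c7125, e326bc0} — 9 commits.

9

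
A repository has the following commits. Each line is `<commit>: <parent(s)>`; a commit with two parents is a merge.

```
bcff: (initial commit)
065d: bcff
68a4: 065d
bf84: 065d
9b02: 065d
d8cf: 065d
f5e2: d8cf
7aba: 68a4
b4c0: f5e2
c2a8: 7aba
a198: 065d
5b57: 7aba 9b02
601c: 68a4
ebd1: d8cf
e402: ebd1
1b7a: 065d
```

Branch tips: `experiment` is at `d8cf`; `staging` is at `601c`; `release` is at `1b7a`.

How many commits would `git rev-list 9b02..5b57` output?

Reachable from 5b57: {065d, 5b57, 68a4, 7aba, 9b02, bcff}.
Reachable from 9b02: {065d, 9b02, bcff}.
In 5b57's history but not 9b02's: {5b57, 68a4, 7aba} — 3 commits.

3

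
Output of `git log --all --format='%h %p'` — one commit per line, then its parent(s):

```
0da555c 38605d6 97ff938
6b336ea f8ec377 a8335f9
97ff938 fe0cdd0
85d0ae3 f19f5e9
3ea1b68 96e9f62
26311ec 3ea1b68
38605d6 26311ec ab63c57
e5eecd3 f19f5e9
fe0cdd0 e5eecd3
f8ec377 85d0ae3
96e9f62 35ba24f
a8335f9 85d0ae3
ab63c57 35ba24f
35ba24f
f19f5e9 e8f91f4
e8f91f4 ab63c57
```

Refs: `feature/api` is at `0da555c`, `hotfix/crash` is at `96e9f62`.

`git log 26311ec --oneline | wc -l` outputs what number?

4

Walking parent pointers from 26311ec: reachable set = {26311ec, 35ba24f, 3ea1b68, 96e9f62}.
That is 4 commits.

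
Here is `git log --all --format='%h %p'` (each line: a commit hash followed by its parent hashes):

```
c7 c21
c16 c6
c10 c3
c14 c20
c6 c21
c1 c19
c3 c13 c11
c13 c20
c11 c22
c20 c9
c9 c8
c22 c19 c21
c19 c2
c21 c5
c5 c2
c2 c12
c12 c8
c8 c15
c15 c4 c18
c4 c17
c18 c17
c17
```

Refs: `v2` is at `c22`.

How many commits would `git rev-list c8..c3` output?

Reachable from c3: {c11, c12, c13, c15, c17, c18, c19, c2, c20, c21, c22, c3, c4, c5, c8, c9}.
Reachable from c8: {c15, c17, c18, c4, c8}.
In c3's history but not c8's: {c11, c12, c13, c19, c2, c20, c21, c22, c3, c5, c9} — 11 commits.

11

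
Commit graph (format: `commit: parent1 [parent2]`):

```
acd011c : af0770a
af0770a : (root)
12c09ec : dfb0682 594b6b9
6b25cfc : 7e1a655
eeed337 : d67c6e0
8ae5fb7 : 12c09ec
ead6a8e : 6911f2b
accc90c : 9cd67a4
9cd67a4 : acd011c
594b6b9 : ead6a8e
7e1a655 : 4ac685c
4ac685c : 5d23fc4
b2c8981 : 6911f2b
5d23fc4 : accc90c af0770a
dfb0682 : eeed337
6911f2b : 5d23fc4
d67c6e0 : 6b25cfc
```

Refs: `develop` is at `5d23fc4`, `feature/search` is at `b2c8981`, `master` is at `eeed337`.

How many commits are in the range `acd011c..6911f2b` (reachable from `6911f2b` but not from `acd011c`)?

Reachable from 6911f2b: {5d23fc4, 6911f2b, 9cd67a4, accc90c, acd011c, af0770a}.
Reachable from acd011c: {acd011c, af0770a}.
In 6911f2b's history but not acd011c's: {5d23fc4, 6911f2b, 9cd67a4, accc90c} — 4 commits.

4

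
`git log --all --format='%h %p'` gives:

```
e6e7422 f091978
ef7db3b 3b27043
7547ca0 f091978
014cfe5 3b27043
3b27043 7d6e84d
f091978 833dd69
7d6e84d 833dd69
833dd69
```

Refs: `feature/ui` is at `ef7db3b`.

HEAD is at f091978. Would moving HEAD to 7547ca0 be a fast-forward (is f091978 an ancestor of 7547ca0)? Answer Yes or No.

A fast-forward from f091978 to 7547ca0 is possible iff f091978 is an ancestor of 7547ca0.
Ancestors of 7547ca0: {7547ca0, 833dd69, f091978}.
f091978 is among them, so fast-forward is possible.

Yes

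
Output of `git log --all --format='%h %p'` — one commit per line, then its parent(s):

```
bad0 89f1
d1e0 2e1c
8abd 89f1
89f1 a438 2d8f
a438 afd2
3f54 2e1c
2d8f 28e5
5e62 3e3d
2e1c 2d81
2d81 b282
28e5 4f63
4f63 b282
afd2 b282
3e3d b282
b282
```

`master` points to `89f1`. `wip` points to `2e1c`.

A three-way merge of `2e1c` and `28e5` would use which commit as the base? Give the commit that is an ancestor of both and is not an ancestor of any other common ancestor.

b282

Ancestors of 2e1c: {2d81, 2e1c, b282}.
Ancestors of 28e5: {28e5, 4f63, b282}.
Common ancestors: {b282}.
The only common ancestor is b282, so it is the merge base.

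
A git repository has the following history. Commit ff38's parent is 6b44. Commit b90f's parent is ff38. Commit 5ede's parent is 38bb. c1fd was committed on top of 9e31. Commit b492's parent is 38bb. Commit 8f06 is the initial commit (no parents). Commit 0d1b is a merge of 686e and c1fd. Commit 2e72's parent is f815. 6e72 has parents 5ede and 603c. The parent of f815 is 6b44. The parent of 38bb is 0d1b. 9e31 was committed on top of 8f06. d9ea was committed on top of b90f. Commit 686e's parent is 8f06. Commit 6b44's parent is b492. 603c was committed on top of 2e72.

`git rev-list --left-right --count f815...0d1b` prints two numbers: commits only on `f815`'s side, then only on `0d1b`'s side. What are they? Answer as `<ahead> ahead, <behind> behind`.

4 ahead, 0 behind

Reachable from f815: {0d1b, 38bb, 686e, 6b44, 8f06, 9e31, b492, c1fd, f815}.
Reachable from 0d1b: {0d1b, 686e, 8f06, 9e31, c1fd}.
Only in f815's history (ahead): {38bb, 6b44, b492, f815} — 4.
Only in 0d1b's history (behind): {} — 0.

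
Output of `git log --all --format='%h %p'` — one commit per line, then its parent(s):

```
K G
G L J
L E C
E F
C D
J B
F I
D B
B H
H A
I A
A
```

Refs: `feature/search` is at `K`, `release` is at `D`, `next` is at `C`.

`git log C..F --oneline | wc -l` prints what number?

2

Reachable from F: {A, F, I}.
Reachable from C: {A, B, C, D, H}.
In F's history but not C's: {F, I} — 2 commits.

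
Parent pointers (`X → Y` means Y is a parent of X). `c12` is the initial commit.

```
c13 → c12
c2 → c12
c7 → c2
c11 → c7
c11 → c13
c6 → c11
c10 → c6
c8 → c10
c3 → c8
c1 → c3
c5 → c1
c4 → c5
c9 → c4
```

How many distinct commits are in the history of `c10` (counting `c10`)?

7

Walking parent pointers from c10: reachable set = {c10, c11, c12, c13, c2, c6, c7}.
That is 7 commits.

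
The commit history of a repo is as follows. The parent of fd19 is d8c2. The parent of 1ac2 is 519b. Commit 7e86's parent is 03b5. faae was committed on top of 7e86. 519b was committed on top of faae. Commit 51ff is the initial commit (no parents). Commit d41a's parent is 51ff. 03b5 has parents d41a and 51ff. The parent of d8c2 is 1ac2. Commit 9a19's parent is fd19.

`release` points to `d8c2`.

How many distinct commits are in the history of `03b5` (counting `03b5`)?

3

Walking parent pointers from 03b5: reachable set = {03b5, 51ff, d41a}.
That is 3 commits.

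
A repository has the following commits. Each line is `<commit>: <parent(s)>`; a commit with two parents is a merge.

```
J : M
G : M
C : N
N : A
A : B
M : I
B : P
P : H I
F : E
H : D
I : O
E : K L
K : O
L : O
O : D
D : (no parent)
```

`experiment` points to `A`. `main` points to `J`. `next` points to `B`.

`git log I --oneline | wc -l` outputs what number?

3

Walking parent pointers from I: reachable set = {D, I, O}.
That is 3 commits.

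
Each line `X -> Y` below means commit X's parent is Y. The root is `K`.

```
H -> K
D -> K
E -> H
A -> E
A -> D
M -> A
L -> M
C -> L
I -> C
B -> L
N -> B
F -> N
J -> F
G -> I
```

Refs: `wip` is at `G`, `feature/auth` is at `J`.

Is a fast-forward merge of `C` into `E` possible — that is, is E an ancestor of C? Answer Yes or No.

Yes

A fast-forward from E to C is possible iff E is an ancestor of C.
Ancestors of C: {A, C, D, E, H, K, L, M}.
E is among them, so fast-forward is possible.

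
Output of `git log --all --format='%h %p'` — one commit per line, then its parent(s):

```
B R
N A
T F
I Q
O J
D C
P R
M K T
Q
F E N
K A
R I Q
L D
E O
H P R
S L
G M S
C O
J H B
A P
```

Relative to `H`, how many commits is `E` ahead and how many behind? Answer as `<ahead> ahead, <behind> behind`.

4 ahead, 0 behind

Reachable from E: {B, E, H, I, J, O, P, Q, R}.
Reachable from H: {H, I, P, Q, R}.
Only in E's history (ahead): {B, E, J, O} — 4.
Only in H's history (behind): {} — 0.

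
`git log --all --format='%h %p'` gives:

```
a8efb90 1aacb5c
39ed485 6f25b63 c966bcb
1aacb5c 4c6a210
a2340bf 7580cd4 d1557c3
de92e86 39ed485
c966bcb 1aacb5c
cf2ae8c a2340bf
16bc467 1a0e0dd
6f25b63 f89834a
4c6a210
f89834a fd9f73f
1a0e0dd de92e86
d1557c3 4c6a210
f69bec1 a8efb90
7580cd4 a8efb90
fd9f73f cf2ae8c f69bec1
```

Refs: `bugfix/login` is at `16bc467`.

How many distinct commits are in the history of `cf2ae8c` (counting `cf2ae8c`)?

Walking parent pointers from cf2ae8c: reachable set = {1aacb5c, 4c6a210, 7580cd4, a2340bf, a8efb90, cf2ae8c, d1557c3}.
That is 7 commits.

7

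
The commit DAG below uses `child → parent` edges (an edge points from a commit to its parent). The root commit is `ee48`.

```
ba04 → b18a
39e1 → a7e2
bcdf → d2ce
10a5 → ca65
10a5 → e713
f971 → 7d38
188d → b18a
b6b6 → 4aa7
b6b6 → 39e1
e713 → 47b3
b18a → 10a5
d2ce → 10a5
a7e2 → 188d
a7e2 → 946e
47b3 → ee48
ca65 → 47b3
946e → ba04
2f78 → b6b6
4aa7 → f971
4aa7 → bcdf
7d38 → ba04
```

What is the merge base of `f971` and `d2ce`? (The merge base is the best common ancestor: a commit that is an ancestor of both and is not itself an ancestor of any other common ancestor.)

Ancestors of f971: {10a5, 47b3, 7d38, b18a, ba04, ca65, e713, ee48, f971}.
Ancestors of d2ce: {10a5, 47b3, ca65, d2ce, e713, ee48}.
Common ancestors: {10a5, 47b3, ca65, e713, ee48}.
Among these, 10a5 is not an ancestor of any other common ancestor — it is the merge base.

10a5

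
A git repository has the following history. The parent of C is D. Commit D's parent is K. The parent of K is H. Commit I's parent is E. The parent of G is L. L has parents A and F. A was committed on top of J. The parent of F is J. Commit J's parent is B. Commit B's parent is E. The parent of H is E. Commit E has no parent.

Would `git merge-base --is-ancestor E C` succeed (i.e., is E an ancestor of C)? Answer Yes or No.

Yes

Ancestors of C (commits reachable by following parents): {C, D, E, H, K}.
E is in that set, so it is an ancestor of C.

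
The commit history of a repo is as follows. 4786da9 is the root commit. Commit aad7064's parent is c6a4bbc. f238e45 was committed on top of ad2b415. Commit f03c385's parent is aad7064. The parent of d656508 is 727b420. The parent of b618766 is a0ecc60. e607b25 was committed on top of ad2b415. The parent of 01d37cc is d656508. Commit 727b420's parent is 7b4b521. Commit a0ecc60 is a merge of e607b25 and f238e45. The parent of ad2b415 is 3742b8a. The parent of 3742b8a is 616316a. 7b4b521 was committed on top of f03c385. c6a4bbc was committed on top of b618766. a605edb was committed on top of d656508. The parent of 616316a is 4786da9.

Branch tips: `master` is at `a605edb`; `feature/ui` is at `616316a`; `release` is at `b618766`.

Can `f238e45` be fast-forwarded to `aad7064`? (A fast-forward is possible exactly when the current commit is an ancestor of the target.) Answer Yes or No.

Yes

A fast-forward from f238e45 to aad7064 is possible iff f238e45 is an ancestor of aad7064.
Ancestors of aad7064: {3742b8a, 4786da9, 616316a, a0ecc60, aad7064, ad2b415, b618766, c6a4bbc, e607b25, f238e45}.
f238e45 is among them, so fast-forward is possible.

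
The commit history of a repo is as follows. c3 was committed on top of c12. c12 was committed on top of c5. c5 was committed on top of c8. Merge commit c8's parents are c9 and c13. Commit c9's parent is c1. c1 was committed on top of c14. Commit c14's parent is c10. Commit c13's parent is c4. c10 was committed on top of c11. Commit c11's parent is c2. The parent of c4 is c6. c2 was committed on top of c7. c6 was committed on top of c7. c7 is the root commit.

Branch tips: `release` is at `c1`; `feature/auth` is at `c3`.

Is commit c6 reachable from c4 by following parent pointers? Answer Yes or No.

Ancestors of c4 (commits reachable by following parents): {c4, c6, c7}.
c6 is in that set, so it is an ancestor of c4.

Yes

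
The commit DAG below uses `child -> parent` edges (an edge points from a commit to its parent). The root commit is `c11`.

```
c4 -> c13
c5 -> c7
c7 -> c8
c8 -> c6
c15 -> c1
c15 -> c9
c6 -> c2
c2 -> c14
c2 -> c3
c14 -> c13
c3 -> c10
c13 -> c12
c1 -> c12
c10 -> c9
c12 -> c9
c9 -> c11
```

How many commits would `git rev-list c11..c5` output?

Reachable from c5: {c10, c11, c12, c13, c14, c2, c3, c5, c6, c7, c8, c9}.
Reachable from c11: {c11}.
In c5's history but not c11's: {c10, c12, c13, c14, c2, c3, c5, c6, c7, c8, c9} — 11 commits.

11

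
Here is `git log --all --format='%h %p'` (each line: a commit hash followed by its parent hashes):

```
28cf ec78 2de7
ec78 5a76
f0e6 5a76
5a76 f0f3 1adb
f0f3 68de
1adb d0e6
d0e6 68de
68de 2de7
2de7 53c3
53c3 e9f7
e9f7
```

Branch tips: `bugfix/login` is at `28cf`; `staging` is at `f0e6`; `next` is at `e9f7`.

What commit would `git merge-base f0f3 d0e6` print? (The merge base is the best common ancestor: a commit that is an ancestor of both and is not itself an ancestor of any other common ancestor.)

68de

Ancestors of f0f3: {2de7, 53c3, 68de, e9f7, f0f3}.
Ancestors of d0e6: {2de7, 53c3, 68de, d0e6, e9f7}.
Common ancestors: {2de7, 53c3, 68de, e9f7}.
Among these, 68de is not an ancestor of any other common ancestor — it is the merge base.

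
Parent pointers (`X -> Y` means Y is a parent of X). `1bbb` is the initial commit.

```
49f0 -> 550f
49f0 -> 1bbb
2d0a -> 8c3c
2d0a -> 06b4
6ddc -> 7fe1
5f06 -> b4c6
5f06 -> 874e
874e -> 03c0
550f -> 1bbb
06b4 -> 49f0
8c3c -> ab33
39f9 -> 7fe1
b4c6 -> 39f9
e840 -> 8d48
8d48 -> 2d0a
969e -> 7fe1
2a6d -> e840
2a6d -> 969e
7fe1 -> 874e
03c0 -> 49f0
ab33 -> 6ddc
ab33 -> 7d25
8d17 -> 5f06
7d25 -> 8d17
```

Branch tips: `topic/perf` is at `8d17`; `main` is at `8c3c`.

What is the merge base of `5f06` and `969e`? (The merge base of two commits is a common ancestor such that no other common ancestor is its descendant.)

7fe1

Ancestors of 5f06: {03c0, 1bbb, 39f9, 49f0, 550f, 5f06, 7fe1, 874e, b4c6}.
Ancestors of 969e: {03c0, 1bbb, 49f0, 550f, 7fe1, 874e, 969e}.
Common ancestors: {03c0, 1bbb, 49f0, 550f, 7fe1, 874e}.
Among these, 7fe1 is not an ancestor of any other common ancestor — it is the merge base.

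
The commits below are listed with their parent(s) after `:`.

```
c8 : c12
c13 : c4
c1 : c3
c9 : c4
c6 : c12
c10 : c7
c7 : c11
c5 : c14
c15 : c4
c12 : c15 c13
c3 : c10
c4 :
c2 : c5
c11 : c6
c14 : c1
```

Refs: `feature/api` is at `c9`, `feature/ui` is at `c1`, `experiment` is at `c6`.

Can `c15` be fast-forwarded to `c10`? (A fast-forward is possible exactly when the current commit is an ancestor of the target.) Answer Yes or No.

Yes

A fast-forward from c15 to c10 is possible iff c15 is an ancestor of c10.
Ancestors of c10: {c10, c11, c12, c13, c15, c4, c6, c7}.
c15 is among them, so fast-forward is possible.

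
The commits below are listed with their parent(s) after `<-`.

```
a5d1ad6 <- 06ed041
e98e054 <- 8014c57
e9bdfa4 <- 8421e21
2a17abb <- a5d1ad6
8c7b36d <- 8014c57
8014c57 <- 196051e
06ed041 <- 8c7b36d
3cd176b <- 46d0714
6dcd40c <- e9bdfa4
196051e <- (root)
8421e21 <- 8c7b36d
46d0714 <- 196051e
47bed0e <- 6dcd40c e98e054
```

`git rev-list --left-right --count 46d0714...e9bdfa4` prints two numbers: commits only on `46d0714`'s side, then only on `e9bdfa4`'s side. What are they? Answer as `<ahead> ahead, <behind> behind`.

1 ahead, 4 behind

Reachable from 46d0714: {196051e, 46d0714}.
Reachable from e9bdfa4: {196051e, 8014c57, 8421e21, 8c7b36d, e9bdfa4}.
Only in 46d0714's history (ahead): {46d0714} — 1.
Only in e9bdfa4's history (behind): {8014c57, 8421e21, 8c7b36d, e9bdfa4} — 4.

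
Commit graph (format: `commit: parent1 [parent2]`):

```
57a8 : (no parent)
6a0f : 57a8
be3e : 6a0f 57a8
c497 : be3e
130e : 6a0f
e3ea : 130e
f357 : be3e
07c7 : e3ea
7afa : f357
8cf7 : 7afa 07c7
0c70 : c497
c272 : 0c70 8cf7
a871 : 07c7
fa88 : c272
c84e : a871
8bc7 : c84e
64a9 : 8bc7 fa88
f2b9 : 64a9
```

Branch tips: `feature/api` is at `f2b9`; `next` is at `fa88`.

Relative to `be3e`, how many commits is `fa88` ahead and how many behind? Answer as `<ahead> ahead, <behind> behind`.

10 ahead, 0 behind

Reachable from fa88: {07c7, 0c70, 130e, 57a8, 6a0f, 7afa, 8cf7, be3e, c272, c497, e3ea, f357, fa88}.
Reachable from be3e: {57a8, 6a0f, be3e}.
Only in fa88's history (ahead): {07c7, 0c70, 130e, 7afa, 8cf7, c272, c497, e3ea, f357, fa88} — 10.
Only in be3e's history (behind): {} — 0.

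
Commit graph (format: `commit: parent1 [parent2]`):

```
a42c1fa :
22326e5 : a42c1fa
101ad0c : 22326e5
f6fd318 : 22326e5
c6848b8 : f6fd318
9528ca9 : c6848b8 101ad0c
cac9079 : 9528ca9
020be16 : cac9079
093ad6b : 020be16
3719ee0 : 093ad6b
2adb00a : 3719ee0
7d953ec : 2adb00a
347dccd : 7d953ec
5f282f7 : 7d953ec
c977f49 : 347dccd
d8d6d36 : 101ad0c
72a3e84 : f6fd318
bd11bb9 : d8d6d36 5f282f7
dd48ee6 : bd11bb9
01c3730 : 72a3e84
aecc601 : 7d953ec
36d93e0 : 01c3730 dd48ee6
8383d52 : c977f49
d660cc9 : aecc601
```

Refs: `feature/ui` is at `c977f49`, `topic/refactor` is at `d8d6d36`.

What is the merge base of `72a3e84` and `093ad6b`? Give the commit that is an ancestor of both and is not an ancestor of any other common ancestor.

f6fd318

Ancestors of 72a3e84: {22326e5, 72a3e84, a42c1fa, f6fd318}.
Ancestors of 093ad6b: {020be16, 093ad6b, 101ad0c, 22326e5, 9528ca9, a42c1fa, c6848b8, cac9079, f6fd318}.
Common ancestors: {22326e5, a42c1fa, f6fd318}.
Among these, f6fd318 is not an ancestor of any other common ancestor — it is the merge base.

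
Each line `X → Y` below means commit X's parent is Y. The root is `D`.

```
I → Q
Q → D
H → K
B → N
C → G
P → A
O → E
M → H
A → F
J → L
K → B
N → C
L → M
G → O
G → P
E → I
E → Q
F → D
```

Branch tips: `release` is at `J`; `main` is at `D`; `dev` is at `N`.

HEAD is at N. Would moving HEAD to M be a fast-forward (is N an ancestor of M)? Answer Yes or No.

Yes

A fast-forward from N to M is possible iff N is an ancestor of M.
Ancestors of M: {A, B, C, D, E, F, G, H, I, K, M, N, O, P, Q}.
N is among them, so fast-forward is possible.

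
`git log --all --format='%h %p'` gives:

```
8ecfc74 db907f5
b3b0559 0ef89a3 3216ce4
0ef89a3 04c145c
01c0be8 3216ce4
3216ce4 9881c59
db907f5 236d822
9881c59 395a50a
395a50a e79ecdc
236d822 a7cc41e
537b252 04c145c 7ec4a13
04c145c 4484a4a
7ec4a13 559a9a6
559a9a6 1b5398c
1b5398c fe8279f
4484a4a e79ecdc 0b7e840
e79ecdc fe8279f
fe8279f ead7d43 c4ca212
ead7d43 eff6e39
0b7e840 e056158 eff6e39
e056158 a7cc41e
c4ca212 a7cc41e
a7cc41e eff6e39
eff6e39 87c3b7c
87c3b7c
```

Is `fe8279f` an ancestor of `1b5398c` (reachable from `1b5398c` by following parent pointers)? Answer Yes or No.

Ancestors of 1b5398c (commits reachable by following parents): {1b5398c, 87c3b7c, a7cc41e, c4ca212, ead7d43, eff6e39, fe8279f}.
fe8279f is in that set, so it is an ancestor of 1b5398c.

Yes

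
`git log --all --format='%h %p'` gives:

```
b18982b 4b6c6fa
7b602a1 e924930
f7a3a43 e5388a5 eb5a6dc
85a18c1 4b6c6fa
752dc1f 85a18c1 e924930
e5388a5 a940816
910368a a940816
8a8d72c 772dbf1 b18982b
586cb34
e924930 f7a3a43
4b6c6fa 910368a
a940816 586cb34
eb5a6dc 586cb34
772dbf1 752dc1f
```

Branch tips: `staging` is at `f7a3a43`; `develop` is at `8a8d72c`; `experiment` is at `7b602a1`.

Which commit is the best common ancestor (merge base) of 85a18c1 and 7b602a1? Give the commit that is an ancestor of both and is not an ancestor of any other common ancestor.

a940816

Ancestors of 85a18c1: {4b6c6fa, 586cb34, 85a18c1, 910368a, a940816}.
Ancestors of 7b602a1: {586cb34, 7b602a1, a940816, e5388a5, e924930, eb5a6dc, f7a3a43}.
Common ancestors: {586cb34, a940816}.
Among these, a940816 is not an ancestor of any other common ancestor — it is the merge base.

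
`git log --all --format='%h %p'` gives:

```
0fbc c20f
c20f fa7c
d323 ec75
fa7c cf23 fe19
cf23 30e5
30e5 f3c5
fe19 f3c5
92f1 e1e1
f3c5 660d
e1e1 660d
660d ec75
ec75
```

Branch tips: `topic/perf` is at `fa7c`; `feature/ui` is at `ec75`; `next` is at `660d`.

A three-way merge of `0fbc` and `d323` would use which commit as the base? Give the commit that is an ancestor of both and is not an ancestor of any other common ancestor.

ec75

Ancestors of 0fbc: {0fbc, 30e5, 660d, c20f, cf23, ec75, f3c5, fa7c, fe19}.
Ancestors of d323: {d323, ec75}.
Common ancestors: {ec75}.
The only common ancestor is ec75, so it is the merge base.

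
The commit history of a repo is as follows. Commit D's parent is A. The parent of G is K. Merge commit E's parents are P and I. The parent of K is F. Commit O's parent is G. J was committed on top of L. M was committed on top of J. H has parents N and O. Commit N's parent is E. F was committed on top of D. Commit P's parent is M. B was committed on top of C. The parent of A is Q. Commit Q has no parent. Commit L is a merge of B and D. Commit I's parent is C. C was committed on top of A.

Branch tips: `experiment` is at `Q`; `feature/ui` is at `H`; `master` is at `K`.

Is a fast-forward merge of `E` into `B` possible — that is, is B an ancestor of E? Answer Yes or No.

A fast-forward from B to E is possible iff B is an ancestor of E.
Ancestors of E: {A, B, C, D, E, I, J, L, M, P, Q}.
B is among them, so fast-forward is possible.

Yes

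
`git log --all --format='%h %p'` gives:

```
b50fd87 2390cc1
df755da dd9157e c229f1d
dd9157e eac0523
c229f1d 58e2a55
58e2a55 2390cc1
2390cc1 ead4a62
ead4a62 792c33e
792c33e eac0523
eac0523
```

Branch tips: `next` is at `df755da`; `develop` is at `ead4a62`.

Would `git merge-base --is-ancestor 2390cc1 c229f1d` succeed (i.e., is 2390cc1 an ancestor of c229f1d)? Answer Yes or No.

Yes

Ancestors of c229f1d (commits reachable by following parents): {2390cc1, 58e2a55, 792c33e, c229f1d, eac0523, ead4a62}.
2390cc1 is in that set, so it is an ancestor of c229f1d.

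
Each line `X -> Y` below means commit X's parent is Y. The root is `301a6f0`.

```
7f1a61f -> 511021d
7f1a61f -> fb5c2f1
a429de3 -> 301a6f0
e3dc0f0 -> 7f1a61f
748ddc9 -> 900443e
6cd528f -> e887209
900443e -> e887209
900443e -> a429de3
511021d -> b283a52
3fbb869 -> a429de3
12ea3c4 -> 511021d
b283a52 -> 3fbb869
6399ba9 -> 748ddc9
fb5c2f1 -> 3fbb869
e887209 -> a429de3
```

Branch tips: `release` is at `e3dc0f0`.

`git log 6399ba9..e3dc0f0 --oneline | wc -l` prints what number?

6

Reachable from e3dc0f0: {301a6f0, 3fbb869, 511021d, 7f1a61f, a429de3, b283a52, e3dc0f0, fb5c2f1}.
Reachable from 6399ba9: {301a6f0, 6399ba9, 748ddc9, 900443e, a429de3, e887209}.
In e3dc0f0's history but not 6399ba9's: {3fbb869, 511021d, 7f1a61f, b283a52, e3dc0f0, fb5c2f1} — 6 commits.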